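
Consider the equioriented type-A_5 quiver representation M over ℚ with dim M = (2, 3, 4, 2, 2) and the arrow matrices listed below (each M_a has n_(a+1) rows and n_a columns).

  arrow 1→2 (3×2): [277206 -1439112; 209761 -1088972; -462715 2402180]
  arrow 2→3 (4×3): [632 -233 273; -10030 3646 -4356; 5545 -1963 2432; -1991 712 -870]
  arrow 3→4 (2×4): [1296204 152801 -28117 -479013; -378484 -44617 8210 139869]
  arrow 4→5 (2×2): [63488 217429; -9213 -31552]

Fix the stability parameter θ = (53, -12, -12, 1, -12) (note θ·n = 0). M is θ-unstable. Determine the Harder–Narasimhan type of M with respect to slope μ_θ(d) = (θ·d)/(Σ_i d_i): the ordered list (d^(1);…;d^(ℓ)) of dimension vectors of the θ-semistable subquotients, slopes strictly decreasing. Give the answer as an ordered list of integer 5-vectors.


Interval decomposition of M: I[1,1], I[1,5], I[2,3], I[2,5], I[3,3].
HN type (ℓ=4): μ^(1)=53; μ^(2)=18/5; μ^(3)=-11/2; μ^(4)=-12

((1, 0, 0, 0, 0); (1, 1, 1, 1, 1); (0, 0, 0, 1, 1); (0, 2, 3, 0, 0))


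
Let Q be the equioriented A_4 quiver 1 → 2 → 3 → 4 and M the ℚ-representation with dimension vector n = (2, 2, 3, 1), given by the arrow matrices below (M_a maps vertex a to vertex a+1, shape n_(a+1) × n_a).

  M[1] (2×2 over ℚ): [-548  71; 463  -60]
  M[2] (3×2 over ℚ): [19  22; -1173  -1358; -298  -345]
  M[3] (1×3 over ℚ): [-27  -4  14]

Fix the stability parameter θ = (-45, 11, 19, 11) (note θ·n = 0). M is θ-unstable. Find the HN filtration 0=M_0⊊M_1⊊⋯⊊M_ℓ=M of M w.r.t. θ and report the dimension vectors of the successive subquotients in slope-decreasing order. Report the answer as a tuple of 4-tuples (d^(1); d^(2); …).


Barcode: M ≅ I[1,3], I[1,4], I[3,3]. HN layers by μ_θ (4 steps, strictly decreasing):
  μ^(1)=19; μ^(2)=15; μ^(3)=11; μ^(4)=-45

((0, 0, 2, 0); (0, 0, 1, 1); (0, 2, 0, 0); (2, 0, 0, 0))


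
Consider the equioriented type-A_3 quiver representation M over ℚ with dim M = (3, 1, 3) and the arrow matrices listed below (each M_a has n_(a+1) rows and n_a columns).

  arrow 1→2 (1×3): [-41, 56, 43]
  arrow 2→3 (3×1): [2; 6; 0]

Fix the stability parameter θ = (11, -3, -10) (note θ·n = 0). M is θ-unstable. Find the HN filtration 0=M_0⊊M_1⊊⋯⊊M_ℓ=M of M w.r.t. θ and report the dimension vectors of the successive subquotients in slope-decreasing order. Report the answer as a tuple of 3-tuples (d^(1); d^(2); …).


Interval decomposition of M: I[1,1]^2, I[1,3], I[3,3]^2.
HN type (ℓ=3): μ^(1)=11; μ^(2)=-2/3; μ^(3)=-10

((2, 0, 0); (1, 1, 1); (0, 0, 2))


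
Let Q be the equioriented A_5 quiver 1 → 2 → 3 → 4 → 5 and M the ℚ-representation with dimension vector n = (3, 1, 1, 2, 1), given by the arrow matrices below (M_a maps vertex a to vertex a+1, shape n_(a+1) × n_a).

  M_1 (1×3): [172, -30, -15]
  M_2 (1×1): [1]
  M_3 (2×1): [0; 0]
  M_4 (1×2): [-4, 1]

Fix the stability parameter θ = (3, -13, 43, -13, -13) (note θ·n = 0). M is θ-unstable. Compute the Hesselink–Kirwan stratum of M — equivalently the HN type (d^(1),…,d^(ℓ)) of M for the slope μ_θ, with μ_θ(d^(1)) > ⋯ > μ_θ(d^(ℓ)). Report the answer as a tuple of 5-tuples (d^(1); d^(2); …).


Barcode: M ≅ I[1,1]^2, I[1,3], I[4,4], I[4,5]. HN layers by μ_θ (4 steps, strictly decreasing):
  μ^(1)=43; μ^(2)=3; μ^(3)=-5; μ^(4)=-13

((0, 0, 1, 0, 0); (2, 0, 0, 0, 0); (1, 1, 0, 0, 0); (0, 0, 0, 2, 1))


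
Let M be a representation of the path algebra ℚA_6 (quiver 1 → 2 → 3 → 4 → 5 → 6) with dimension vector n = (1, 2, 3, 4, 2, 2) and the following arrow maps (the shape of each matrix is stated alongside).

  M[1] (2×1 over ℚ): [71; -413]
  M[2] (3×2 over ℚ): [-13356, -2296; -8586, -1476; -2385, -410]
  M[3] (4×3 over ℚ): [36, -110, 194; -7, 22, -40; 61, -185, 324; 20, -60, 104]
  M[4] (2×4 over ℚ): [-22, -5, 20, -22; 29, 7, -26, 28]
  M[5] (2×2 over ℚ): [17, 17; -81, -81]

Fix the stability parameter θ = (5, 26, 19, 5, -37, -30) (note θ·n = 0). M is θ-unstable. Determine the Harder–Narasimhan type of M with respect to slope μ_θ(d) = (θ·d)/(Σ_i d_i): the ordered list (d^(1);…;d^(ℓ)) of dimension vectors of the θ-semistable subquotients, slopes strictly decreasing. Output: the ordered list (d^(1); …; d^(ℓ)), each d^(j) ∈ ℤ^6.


Barcode: M ≅ I[1,6], I[2,2], I[3,4], I[3,5], I[4,4], I[6,6]. HN layers by μ_θ (6 steps, strictly decreasing):
  μ^(1)=26; μ^(2)=12; μ^(3)=5; μ^(4)=-2; μ^(5)=-13/3; μ^(6)=-30

((0, 1, 0, 0, 0, 0); (0, 0, 1, 1, 0, 0); (0, 0, 0, 1, 0, 0); (1, 1, 1, 1, 1, 1); (0, 0, 1, 1, 1, 0); (0, 0, 0, 0, 0, 1))


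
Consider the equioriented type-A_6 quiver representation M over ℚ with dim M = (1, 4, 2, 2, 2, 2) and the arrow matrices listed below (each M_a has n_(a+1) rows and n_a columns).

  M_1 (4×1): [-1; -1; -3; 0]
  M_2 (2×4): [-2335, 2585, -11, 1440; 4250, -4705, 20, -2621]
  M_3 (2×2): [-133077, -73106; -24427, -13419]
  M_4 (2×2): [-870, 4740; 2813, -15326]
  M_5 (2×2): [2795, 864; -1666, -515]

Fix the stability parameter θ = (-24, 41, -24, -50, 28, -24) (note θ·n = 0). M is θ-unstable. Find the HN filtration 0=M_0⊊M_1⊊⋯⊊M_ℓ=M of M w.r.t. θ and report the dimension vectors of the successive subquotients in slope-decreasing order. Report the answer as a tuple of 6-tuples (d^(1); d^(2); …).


Barcode: M ≅ I[1,6], I[2,2]^2, I[2,4], I[5,6]. HN layers by μ_θ (4 steps, strictly decreasing):
  μ^(1)=41; μ^(2)=2; μ^(3)=-11; μ^(4)=-24

((0, 2, 0, 0, 0, 0); (0, 0, 0, 0, 2, 2); (0, 2, 2, 2, 0, 0); (1, 0, 0, 0, 0, 0))


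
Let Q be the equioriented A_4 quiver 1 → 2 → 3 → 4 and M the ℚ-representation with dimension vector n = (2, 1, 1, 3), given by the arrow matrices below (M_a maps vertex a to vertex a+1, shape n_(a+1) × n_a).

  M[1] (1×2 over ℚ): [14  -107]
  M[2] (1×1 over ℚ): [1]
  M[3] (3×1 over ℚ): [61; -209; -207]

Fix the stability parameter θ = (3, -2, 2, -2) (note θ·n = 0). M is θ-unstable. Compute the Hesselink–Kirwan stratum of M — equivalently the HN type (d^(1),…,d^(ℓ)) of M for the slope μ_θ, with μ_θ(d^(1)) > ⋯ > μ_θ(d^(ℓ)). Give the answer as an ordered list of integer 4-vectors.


Interval decomposition of M: I[1,1], I[1,4], I[4,4]^2.
HN type (ℓ=3): μ^(1)=3; μ^(2)=1/4; μ^(3)=-2

((1, 0, 0, 0); (1, 1, 1, 1); (0, 0, 0, 2))


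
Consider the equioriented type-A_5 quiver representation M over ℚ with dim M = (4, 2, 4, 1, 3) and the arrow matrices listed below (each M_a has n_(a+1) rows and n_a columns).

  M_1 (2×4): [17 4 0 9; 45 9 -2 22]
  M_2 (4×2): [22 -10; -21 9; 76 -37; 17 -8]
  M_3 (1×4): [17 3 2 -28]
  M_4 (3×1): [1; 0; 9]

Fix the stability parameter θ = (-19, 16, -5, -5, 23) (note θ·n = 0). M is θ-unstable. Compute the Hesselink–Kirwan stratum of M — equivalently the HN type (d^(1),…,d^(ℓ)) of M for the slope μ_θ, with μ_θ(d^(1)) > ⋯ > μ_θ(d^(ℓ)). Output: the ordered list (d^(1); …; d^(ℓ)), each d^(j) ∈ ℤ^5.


Via rank(M_{q-1}∘⋯∘M_p): M ≅ I[1,1]^2, I[1,3], I[1,5], I[3,3]^2, I[5,5]^2.
μ_θ-semistable layers: μ^(1)=23; μ^(2)=11/2; μ^(3)=2; μ^(4)=-5; μ^(5)=-19

((0, 0, 0, 0, 3); (0, 1, 1, 0, 0); (0, 1, 1, 1, 0); (0, 0, 2, 0, 0); (4, 0, 0, 0, 0))


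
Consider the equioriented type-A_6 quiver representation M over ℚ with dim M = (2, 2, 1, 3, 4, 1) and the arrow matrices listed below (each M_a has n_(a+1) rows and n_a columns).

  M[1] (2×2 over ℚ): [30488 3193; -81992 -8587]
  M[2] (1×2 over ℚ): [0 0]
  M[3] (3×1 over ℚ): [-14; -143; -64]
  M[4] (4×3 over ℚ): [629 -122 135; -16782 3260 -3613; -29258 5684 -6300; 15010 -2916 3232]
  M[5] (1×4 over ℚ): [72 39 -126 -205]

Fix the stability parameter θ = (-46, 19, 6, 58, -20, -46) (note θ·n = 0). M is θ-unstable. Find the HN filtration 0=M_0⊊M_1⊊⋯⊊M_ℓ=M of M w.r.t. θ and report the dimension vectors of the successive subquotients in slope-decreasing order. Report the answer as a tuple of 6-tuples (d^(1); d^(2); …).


Via rank(M_{q-1}∘⋯∘M_p): M ≅ I[1,1], I[1,2], I[2,2], I[3,4], I[4,5], I[4,6], I[5,5]^2.
μ_θ-semistable layers: μ^(1)=58; μ^(2)=19; μ^(3)=6; μ^(4)=-8/3; μ^(5)=-20; μ^(6)=-46

((0, 0, 0, 1, 0, 0); (0, 2, 0, 1, 1, 0); (0, 0, 1, 0, 0, 0); (0, 0, 0, 1, 1, 1); (0, 0, 0, 0, 2, 0); (2, 0, 0, 0, 0, 0))


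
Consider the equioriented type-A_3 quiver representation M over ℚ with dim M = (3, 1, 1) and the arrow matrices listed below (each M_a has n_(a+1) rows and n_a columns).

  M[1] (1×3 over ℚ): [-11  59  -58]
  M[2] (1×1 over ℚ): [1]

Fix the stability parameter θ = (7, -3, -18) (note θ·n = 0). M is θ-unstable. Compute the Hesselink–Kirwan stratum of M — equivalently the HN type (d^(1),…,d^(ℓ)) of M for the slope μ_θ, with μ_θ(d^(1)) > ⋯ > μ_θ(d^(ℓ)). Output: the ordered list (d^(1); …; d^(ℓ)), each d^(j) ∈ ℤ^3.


Interval decomposition of M: I[1,1]^2, I[1,3].
HN type (ℓ=2): μ^(1)=7; μ^(2)=-14/3

((2, 0, 0); (1, 1, 1))


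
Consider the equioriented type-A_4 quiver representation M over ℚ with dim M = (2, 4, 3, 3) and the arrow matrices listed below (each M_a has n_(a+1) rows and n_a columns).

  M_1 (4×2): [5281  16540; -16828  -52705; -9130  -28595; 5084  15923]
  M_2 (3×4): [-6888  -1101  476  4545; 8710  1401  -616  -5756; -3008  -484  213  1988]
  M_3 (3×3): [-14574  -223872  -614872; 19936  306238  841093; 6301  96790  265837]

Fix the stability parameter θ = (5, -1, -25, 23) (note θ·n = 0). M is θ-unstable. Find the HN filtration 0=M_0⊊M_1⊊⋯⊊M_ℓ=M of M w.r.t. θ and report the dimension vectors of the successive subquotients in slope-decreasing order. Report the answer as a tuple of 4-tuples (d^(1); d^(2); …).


Via rank(M_{q-1}∘⋯∘M_p): M ≅ I[1,2], I[1,4], I[2,3], I[2,4], I[4,4].
μ_θ-semistable layers: μ^(1)=23; μ^(2)=2; μ^(3)=-7; μ^(4)=-13

((0, 0, 0, 3); (1, 1, 0, 0); (1, 1, 1, 0); (0, 2, 2, 0))


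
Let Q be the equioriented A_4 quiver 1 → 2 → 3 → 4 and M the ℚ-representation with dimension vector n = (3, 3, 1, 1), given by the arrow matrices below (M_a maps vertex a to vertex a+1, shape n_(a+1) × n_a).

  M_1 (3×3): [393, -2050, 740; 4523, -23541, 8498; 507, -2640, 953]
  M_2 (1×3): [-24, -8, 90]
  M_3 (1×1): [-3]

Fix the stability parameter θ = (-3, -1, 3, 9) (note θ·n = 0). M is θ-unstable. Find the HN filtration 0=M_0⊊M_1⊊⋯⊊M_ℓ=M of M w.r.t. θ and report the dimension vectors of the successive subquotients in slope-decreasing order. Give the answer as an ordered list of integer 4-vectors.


Via rank(M_{q-1}∘⋯∘M_p): M ≅ I[1,2]^2, I[1,4].
μ_θ-semistable layers: μ^(1)=9; μ^(2)=3; μ^(3)=-1; μ^(4)=-3

((0, 0, 0, 1); (0, 0, 1, 0); (0, 3, 0, 0); (3, 0, 0, 0))


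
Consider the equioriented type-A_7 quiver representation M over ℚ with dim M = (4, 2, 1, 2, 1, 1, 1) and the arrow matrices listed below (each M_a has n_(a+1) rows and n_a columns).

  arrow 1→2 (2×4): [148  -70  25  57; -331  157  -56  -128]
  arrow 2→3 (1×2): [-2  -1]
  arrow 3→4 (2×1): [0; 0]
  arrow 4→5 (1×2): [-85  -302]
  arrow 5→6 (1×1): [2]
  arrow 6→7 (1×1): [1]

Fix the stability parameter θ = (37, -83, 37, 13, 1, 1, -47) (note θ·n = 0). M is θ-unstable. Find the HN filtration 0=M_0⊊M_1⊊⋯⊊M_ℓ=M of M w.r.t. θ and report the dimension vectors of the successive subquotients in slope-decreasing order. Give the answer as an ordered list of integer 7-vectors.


Interval decomposition of M: I[1,1]^2, I[1,2], I[1,3], I[4,4], I[4,7].
HN type (ℓ=4): μ^(1)=37; μ^(2)=13; μ^(3)=-8; μ^(4)=-23

((2, 0, 1, 0, 0, 0, 0); (0, 0, 0, 1, 0, 0, 0); (0, 0, 0, 1, 1, 1, 1); (2, 2, 0, 0, 0, 0, 0))


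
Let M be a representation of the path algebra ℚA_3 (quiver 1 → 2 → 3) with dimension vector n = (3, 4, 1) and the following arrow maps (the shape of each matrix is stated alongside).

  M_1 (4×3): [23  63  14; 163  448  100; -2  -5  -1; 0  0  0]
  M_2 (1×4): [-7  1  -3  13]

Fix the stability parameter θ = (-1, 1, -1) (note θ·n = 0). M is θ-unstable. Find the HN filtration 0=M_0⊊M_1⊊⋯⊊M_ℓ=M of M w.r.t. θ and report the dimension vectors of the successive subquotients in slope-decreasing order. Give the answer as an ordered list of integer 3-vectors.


Via rank(M_{q-1}∘⋯∘M_p): M ≅ I[1,2]^2, I[1,3], I[2,2].
μ_θ-semistable layers: μ^(1)=1; μ^(2)=0; μ^(3)=-1

((0, 3, 0); (0, 1, 1); (3, 0, 0))


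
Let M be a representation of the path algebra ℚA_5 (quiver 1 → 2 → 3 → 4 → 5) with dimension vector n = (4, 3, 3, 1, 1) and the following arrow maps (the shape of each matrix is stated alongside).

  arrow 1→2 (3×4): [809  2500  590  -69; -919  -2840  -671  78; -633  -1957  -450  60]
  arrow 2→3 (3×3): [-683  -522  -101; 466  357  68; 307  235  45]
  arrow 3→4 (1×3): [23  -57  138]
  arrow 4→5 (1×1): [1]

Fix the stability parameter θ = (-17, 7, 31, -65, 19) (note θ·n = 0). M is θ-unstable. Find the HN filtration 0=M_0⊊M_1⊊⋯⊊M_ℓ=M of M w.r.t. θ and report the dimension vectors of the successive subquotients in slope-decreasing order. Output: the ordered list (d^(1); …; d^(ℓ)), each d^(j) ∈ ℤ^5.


Interval decomposition of M: I[1,1], I[1,3]^2, I[1,5].
HN type (ℓ=5): μ^(1)=31; μ^(2)=19; μ^(3)=7; μ^(4)=-9; μ^(5)=-17

((0, 0, 2, 0, 0); (0, 0, 0, 0, 1); (0, 2, 0, 0, 0); (0, 1, 1, 1, 0); (4, 0, 0, 0, 0))


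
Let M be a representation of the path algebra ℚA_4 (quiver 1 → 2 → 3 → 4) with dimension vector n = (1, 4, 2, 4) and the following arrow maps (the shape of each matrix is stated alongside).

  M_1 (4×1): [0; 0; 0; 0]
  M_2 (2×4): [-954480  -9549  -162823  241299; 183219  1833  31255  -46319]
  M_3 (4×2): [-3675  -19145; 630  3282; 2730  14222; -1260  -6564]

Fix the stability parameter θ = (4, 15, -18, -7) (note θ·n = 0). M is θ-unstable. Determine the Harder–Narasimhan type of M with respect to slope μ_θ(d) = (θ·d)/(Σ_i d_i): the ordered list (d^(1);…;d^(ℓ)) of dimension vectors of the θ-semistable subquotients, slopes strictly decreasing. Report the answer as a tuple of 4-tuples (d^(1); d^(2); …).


Via rank(M_{q-1}∘⋯∘M_p): M ≅ I[1,1], I[2,2]^2, I[2,3], I[2,4], I[4,4]^3.
μ_θ-semistable layers: μ^(1)=15; μ^(2)=4; μ^(3)=-3/2; μ^(4)=-10/3; μ^(5)=-7

((0, 2, 0, 0); (1, 0, 0, 0); (0, 1, 1, 0); (0, 1, 1, 1); (0, 0, 0, 3))


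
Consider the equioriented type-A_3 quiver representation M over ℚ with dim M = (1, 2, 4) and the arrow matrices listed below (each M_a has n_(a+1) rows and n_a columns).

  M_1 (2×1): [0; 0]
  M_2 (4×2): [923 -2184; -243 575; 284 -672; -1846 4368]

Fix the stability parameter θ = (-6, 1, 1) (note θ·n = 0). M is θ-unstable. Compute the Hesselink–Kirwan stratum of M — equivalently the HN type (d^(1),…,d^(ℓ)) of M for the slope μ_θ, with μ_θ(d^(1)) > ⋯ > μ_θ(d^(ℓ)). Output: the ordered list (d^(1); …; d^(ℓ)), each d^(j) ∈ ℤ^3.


Barcode: M ≅ I[1,1], I[2,3]^2, I[3,3]^2. HN layers by μ_θ (2 steps, strictly decreasing):
  μ^(1)=1; μ^(2)=-6

((0, 2, 4); (1, 0, 0))


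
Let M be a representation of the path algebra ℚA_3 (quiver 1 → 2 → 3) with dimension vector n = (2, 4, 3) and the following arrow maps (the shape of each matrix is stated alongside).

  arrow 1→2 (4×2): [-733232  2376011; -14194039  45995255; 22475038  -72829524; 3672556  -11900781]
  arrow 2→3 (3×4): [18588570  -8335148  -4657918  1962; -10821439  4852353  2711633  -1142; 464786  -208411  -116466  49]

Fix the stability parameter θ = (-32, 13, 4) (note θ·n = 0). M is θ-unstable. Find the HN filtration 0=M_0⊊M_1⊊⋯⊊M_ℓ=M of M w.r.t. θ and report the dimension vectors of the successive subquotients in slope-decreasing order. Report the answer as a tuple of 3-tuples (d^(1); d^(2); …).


Interval decomposition of M: I[1,2], I[1,3], I[2,2], I[2,3], I[3,3].
HN type (ℓ=4): μ^(1)=13; μ^(2)=17/2; μ^(3)=4; μ^(4)=-32

((0, 2, 0); (0, 2, 2); (0, 0, 1); (2, 0, 0))


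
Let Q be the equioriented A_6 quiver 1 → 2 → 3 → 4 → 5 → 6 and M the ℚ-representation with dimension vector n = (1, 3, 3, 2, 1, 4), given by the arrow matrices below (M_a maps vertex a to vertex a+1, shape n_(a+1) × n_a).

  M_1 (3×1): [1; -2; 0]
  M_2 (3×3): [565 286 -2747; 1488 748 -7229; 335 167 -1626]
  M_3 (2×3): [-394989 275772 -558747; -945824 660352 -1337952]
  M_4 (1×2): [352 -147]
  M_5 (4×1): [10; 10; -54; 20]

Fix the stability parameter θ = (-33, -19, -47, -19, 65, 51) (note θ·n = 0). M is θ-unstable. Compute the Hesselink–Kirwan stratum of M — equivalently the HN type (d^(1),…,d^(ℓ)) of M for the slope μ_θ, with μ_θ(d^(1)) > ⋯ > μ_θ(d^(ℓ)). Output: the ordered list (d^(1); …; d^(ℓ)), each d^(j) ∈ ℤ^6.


Via rank(M_{q-1}∘⋯∘M_p): M ≅ I[1,3], I[2,3], I[2,4], I[4,6], I[6,6]^3.
μ_θ-semistable layers: μ^(1)=58; μ^(2)=51; μ^(3)=-19; μ^(4)=-33

((0, 0, 0, 0, 1, 1); (0, 0, 0, 0, 0, 3); (0, 0, 0, 2, 0, 0); (1, 3, 3, 0, 0, 0))


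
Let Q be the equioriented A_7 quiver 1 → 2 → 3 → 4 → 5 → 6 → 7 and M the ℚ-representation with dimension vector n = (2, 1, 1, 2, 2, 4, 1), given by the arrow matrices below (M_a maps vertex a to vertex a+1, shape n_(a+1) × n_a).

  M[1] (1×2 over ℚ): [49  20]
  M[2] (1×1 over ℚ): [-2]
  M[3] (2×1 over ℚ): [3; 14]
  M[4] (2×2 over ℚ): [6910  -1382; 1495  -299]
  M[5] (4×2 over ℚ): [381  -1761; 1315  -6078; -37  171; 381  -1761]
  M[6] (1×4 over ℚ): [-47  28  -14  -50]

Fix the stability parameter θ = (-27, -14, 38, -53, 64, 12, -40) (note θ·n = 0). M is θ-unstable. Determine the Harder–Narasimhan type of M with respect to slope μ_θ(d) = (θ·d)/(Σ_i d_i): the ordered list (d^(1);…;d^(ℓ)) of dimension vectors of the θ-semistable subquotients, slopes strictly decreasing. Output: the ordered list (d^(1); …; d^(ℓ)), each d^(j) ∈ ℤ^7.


Interval decomposition of M: I[1,1], I[1,7], I[4,4], I[5,6], I[6,6]^2.
HN type (ℓ=6): μ^(1)=38; μ^(2)=12; μ^(3)=-15/2; μ^(4)=-14; μ^(5)=-27; μ^(6)=-53

((0, 0, 0, 0, 1, 1, 0); (0, 0, 0, 0, 1, 3, 1); (0, 0, 1, 1, 0, 0, 0); (0, 1, 0, 0, 0, 0, 0); (2, 0, 0, 0, 0, 0, 0); (0, 0, 0, 1, 0, 0, 0))


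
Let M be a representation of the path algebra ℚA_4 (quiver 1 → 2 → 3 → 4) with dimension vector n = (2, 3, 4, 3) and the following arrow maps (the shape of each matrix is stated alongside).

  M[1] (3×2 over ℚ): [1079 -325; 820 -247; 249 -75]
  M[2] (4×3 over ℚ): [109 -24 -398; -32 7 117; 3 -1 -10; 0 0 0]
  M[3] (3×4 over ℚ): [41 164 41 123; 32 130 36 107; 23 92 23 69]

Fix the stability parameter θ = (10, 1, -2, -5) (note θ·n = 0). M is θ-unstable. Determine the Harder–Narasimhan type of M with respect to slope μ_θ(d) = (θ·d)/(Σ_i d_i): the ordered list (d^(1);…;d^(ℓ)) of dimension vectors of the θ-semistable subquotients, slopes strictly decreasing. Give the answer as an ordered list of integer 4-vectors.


Barcode: M ≅ I[1,4]^2, I[2,3], I[3,3], I[4,4]. HN layers by μ_θ (4 steps, strictly decreasing):
  μ^(1)=1; μ^(2)=-1/2; μ^(3)=-2; μ^(4)=-5

((2, 2, 2, 2); (0, 1, 1, 0); (0, 0, 1, 0); (0, 0, 0, 1))


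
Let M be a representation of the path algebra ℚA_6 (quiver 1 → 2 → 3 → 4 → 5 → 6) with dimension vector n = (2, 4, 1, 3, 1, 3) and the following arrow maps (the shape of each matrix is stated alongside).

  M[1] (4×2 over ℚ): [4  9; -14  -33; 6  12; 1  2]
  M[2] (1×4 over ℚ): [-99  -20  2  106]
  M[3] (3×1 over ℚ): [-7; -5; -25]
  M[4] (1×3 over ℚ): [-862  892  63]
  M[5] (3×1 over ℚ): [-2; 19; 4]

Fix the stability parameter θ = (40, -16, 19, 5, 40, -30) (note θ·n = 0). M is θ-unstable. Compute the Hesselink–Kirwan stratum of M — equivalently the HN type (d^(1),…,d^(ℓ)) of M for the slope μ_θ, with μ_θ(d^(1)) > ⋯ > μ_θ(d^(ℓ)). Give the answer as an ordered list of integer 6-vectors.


Via rank(M_{q-1}∘⋯∘M_p): M ≅ I[1,2], I[1,6], I[2,2]^2, I[4,4]^2, I[6,6]^2.
μ_θ-semistable layers: μ^(1)=12; μ^(2)=29/3; μ^(3)=5; μ^(4)=-16; μ^(5)=-30

((1, 1, 0, 0, 0, 0); (1, 1, 1, 1, 1, 1); (0, 0, 0, 2, 0, 0); (0, 2, 0, 0, 0, 0); (0, 0, 0, 0, 0, 2))


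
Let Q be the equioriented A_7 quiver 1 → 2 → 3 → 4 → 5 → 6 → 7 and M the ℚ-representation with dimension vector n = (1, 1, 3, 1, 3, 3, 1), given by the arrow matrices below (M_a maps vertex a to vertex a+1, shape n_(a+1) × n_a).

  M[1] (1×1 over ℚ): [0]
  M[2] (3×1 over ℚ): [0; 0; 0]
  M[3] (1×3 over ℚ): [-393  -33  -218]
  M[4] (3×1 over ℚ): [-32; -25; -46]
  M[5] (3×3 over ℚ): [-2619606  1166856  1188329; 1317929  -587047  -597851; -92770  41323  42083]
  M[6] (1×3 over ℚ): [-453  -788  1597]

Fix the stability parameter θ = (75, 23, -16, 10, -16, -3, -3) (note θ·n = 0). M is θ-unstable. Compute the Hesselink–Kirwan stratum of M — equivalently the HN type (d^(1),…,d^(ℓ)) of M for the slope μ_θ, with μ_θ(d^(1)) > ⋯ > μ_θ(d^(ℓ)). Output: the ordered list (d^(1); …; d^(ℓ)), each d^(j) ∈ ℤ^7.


Interval decomposition of M: I[1,1], I[2,2], I[3,3]^2, I[3,7], I[5,6]^2.
HN type (ℓ=4): μ^(1)=75; μ^(2)=23; μ^(3)=-3; μ^(4)=-16

((1, 0, 0, 0, 0, 0, 0); (0, 1, 0, 0, 0, 0, 0); (0, 0, 0, 1, 1, 3, 1); (0, 0, 3, 0, 2, 0, 0))


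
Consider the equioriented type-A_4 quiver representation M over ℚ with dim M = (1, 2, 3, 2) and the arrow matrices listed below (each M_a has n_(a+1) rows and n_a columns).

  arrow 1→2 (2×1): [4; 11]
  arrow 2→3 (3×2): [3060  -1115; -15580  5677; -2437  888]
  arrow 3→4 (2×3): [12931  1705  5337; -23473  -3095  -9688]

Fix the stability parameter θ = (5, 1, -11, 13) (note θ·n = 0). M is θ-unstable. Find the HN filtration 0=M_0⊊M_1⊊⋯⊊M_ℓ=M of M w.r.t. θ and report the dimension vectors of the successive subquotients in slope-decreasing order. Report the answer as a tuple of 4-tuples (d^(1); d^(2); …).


Interval decomposition of M: I[1,3], I[2,4], I[3,4].
HN type (ℓ=4): μ^(1)=13; μ^(2)=-5/3; μ^(3)=-5; μ^(4)=-11

((0, 0, 0, 2); (1, 1, 1, 0); (0, 1, 1, 0); (0, 0, 1, 0))


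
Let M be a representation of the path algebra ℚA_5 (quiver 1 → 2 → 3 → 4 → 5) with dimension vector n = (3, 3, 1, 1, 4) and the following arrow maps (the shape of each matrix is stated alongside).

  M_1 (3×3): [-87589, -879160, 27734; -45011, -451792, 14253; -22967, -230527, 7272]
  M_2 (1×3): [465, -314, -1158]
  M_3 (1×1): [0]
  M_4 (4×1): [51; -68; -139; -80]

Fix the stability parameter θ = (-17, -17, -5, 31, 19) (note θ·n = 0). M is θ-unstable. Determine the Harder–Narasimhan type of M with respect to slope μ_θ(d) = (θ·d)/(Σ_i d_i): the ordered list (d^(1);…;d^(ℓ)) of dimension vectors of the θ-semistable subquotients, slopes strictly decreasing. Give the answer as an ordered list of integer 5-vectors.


Via rank(M_{q-1}∘⋯∘M_p): M ≅ I[1,2]^2, I[1,3], I[4,5], I[5,5]^3.
μ_θ-semistable layers: μ^(1)=25; μ^(2)=19; μ^(3)=-5; μ^(4)=-17

((0, 0, 0, 1, 1); (0, 0, 0, 0, 3); (0, 0, 1, 0, 0); (3, 3, 0, 0, 0))


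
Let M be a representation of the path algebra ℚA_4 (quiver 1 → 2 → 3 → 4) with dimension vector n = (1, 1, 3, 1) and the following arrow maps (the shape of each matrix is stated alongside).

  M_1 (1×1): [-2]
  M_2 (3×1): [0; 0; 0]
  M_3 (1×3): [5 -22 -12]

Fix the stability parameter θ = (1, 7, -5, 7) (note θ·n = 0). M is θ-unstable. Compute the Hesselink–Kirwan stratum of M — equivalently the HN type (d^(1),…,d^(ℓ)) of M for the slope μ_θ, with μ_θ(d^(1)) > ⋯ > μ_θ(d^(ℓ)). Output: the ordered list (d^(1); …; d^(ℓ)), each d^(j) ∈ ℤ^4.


Barcode: M ≅ I[1,2], I[3,3]^2, I[3,4]. HN layers by μ_θ (3 steps, strictly decreasing):
  μ^(1)=7; μ^(2)=1; μ^(3)=-5

((0, 1, 0, 1); (1, 0, 0, 0); (0, 0, 3, 0))


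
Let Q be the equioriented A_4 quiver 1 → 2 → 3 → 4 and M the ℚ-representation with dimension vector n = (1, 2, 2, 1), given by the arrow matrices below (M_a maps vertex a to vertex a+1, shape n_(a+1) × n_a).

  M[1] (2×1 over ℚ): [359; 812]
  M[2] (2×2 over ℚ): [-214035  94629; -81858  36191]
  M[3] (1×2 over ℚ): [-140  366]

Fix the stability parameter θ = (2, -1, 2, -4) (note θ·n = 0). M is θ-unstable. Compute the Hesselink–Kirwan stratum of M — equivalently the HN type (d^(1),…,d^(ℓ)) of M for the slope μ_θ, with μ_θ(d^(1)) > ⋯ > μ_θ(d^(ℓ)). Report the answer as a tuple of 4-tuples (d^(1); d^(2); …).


Barcode: M ≅ I[1,3], I[2,4]. HN layers by μ_θ (3 steps, strictly decreasing):
  μ^(1)=2; μ^(2)=1/2; μ^(3)=-1

((0, 0, 1, 0); (1, 1, 0, 0); (0, 1, 1, 1))


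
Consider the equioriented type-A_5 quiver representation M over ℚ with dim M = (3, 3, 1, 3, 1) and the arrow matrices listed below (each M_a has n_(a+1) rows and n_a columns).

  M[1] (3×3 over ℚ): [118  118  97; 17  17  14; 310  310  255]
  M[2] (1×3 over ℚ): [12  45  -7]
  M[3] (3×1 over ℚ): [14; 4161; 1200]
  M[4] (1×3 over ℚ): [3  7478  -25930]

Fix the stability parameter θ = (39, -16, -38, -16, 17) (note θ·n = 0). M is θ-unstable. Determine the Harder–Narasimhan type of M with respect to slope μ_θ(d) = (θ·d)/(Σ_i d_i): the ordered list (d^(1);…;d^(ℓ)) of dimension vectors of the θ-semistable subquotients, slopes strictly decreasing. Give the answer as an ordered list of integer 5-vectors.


Interval decomposition of M: I[1,1], I[1,2], I[1,4], I[2,2], I[4,4], I[4,5].
HN type (ℓ=5): μ^(1)=39; μ^(2)=17; μ^(3)=23/2; μ^(4)=-31/4; μ^(5)=-16

((1, 0, 0, 0, 0); (0, 0, 0, 0, 1); (1, 1, 0, 0, 0); (1, 1, 1, 1, 0); (0, 1, 0, 2, 0))


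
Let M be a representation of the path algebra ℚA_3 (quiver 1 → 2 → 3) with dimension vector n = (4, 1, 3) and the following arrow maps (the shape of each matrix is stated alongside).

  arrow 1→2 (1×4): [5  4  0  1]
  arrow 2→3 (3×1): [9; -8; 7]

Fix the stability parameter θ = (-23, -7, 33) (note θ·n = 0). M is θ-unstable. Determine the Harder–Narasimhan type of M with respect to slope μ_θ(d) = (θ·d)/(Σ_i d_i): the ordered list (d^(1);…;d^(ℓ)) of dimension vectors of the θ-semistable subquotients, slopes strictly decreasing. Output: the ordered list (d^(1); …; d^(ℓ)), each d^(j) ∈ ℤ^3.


Via rank(M_{q-1}∘⋯∘M_p): M ≅ I[1,1]^3, I[1,3], I[3,3]^2.
μ_θ-semistable layers: μ^(1)=33; μ^(2)=-7; μ^(3)=-23

((0, 0, 3); (0, 1, 0); (4, 0, 0))


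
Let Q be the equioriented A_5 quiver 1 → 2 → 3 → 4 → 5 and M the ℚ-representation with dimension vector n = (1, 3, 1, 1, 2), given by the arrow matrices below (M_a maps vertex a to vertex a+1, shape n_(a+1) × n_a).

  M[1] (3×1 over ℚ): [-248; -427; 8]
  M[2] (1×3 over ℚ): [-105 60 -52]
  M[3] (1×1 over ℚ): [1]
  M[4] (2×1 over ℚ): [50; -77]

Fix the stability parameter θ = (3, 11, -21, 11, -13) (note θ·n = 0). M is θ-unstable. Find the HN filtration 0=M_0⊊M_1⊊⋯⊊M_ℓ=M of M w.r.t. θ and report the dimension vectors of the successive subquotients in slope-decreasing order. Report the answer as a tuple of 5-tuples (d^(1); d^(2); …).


Interval decomposition of M: I[1,5], I[2,2]^2, I[5,5].
HN type (ℓ=4): μ^(1)=11; μ^(2)=-1; μ^(3)=-7/3; μ^(4)=-13

((0, 2, 0, 0, 0); (0, 0, 0, 1, 1); (1, 1, 1, 0, 0); (0, 0, 0, 0, 1))


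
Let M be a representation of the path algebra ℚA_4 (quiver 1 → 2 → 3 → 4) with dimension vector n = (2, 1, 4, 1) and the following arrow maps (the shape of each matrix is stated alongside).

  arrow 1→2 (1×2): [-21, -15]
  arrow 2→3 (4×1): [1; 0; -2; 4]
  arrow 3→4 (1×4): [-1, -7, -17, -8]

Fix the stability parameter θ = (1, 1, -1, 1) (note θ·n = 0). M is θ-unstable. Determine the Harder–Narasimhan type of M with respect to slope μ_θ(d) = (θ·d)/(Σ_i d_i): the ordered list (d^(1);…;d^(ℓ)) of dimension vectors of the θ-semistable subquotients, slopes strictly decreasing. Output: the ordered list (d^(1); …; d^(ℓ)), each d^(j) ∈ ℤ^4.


Interval decomposition of M: I[1,1], I[1,4], I[3,3]^3.
HN type (ℓ=3): μ^(1)=1; μ^(2)=1/3; μ^(3)=-1

((1, 0, 0, 1); (1, 1, 1, 0); (0, 0, 3, 0))


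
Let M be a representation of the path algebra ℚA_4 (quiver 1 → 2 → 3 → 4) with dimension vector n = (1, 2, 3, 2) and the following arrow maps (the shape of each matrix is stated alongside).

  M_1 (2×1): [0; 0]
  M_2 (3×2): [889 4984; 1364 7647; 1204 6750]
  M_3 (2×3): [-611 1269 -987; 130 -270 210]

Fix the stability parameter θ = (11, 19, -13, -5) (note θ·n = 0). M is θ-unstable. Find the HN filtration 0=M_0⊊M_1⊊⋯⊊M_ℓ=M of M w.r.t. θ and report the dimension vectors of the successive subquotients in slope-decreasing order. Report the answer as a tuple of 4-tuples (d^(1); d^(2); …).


Barcode: M ≅ I[1,1], I[2,3], I[2,4], I[3,3], I[4,4]. HN layers by μ_θ (5 steps, strictly decreasing):
  μ^(1)=11; μ^(2)=3; μ^(3)=1/3; μ^(4)=-5; μ^(5)=-13

((1, 0, 0, 0); (0, 1, 1, 0); (0, 1, 1, 1); (0, 0, 0, 1); (0, 0, 1, 0))


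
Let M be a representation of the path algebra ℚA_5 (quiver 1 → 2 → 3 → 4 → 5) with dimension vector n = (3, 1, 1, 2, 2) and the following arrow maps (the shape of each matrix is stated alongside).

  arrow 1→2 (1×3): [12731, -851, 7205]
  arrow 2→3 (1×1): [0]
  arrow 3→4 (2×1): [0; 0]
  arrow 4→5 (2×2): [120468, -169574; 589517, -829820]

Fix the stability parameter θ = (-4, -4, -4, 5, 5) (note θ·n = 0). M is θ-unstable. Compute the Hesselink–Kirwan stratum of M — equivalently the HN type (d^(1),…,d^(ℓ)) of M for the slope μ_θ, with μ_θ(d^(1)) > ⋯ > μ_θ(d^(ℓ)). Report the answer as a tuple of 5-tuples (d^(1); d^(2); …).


Barcode: M ≅ I[1,1]^2, I[1,2], I[3,3], I[4,5]^2. HN layers by μ_θ (2 steps, strictly decreasing):
  μ^(1)=5; μ^(2)=-4

((0, 0, 0, 2, 2); (3, 1, 1, 0, 0))


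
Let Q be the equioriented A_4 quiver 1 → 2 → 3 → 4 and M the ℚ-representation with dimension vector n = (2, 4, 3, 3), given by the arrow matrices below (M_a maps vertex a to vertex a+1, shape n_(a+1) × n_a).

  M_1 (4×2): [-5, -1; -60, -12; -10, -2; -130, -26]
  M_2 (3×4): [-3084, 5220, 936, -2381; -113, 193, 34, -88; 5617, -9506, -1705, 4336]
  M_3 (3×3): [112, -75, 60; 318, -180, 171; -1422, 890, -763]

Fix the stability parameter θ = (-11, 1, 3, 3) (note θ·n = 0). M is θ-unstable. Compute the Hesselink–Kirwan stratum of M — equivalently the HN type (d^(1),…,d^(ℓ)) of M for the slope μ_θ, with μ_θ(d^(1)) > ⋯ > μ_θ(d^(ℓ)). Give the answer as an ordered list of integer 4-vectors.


Interval decomposition of M: I[1,1], I[1,4], I[2,2], I[2,3], I[2,4], I[4,4].
HN type (ℓ=3): μ^(1)=3; μ^(2)=1; μ^(3)=-11

((0, 0, 3, 3); (0, 4, 0, 0); (2, 0, 0, 0))


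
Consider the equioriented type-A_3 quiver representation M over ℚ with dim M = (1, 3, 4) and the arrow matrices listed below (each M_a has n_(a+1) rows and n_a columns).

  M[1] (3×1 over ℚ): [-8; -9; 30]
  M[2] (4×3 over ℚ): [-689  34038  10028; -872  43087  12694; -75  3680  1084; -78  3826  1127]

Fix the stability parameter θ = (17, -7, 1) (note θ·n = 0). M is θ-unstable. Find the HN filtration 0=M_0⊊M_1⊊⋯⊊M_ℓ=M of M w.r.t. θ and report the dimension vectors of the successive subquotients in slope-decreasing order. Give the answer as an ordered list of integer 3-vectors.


Via rank(M_{q-1}∘⋯∘M_p): M ≅ I[1,3], I[2,3]^2, I[3,3].
μ_θ-semistable layers: μ^(1)=11/3; μ^(2)=1; μ^(3)=-7

((1, 1, 1); (0, 0, 3); (0, 2, 0))


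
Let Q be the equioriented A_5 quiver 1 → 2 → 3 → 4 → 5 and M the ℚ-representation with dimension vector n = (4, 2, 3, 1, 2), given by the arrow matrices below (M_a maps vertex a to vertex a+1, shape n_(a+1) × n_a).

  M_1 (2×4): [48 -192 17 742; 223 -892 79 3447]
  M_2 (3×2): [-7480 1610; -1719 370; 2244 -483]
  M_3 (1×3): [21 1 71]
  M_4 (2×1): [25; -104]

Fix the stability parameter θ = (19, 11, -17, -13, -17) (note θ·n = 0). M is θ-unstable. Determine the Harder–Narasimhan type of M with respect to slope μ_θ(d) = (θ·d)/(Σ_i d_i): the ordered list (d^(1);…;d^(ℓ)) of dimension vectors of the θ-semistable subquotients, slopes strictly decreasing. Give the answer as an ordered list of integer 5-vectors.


Barcode: M ≅ I[1,1]^2, I[1,3], I[1,5], I[3,3], I[5,5]. HN layers by μ_θ (4 steps, strictly decreasing):
  μ^(1)=19; μ^(2)=13/3; μ^(3)=-17/5; μ^(4)=-17

((2, 0, 0, 0, 0); (1, 1, 1, 0, 0); (1, 1, 1, 1, 1); (0, 0, 1, 0, 1))


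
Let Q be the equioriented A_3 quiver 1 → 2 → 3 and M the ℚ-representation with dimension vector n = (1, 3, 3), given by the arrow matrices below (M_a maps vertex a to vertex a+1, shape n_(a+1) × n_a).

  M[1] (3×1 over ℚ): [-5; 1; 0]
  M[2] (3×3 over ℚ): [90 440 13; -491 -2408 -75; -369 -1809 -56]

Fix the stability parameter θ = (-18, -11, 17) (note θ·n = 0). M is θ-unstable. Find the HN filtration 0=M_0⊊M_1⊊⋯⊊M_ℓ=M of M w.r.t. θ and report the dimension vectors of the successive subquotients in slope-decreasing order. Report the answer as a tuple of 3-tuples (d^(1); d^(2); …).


Barcode: M ≅ I[1,3], I[2,3]^2. HN layers by μ_θ (3 steps, strictly decreasing):
  μ^(1)=17; μ^(2)=-11; μ^(3)=-18

((0, 0, 3); (0, 3, 0); (1, 0, 0))


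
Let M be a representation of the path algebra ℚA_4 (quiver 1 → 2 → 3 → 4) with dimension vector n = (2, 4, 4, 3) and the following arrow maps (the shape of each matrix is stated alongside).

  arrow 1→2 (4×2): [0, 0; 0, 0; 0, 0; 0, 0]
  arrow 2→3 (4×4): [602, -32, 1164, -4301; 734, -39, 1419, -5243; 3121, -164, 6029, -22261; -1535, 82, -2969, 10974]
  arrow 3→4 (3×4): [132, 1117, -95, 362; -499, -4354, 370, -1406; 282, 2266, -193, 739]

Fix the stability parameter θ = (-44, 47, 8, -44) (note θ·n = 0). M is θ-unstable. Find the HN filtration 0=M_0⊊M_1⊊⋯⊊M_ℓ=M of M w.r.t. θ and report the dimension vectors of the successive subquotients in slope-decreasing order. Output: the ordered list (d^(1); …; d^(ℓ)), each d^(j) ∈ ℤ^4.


Via rank(M_{q-1}∘⋯∘M_p): M ≅ I[1,1]^2, I[2,3], I[2,4]^3.
μ_θ-semistable layers: μ^(1)=55/2; μ^(2)=11/3; μ^(3)=-44

((0, 1, 1, 0); (0, 3, 3, 3); (2, 0, 0, 0))


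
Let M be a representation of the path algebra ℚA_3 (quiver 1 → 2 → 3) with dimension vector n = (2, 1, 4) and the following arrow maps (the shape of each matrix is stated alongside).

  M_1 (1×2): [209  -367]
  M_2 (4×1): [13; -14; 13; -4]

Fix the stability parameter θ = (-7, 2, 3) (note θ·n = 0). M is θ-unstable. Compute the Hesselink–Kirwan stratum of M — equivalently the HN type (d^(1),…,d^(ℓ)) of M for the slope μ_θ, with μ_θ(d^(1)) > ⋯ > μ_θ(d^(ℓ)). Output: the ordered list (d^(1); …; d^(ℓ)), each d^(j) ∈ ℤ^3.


Interval decomposition of M: I[1,1], I[1,3], I[3,3]^3.
HN type (ℓ=3): μ^(1)=3; μ^(2)=2; μ^(3)=-7

((0, 0, 4); (0, 1, 0); (2, 0, 0))


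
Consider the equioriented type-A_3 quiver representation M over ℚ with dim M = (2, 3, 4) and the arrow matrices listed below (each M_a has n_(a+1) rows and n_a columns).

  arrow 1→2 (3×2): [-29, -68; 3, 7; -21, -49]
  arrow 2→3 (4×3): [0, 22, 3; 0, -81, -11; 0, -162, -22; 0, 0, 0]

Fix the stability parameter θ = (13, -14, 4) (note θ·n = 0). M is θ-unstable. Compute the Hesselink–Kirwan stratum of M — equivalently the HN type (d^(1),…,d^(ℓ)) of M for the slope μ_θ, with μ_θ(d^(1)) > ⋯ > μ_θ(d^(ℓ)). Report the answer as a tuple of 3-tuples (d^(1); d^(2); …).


Via rank(M_{q-1}∘⋯∘M_p): M ≅ I[1,2], I[1,3], I[2,3], I[3,3]^2.
μ_θ-semistable layers: μ^(1)=4; μ^(2)=-1/2; μ^(3)=-14

((0, 0, 4); (2, 2, 0); (0, 1, 0))


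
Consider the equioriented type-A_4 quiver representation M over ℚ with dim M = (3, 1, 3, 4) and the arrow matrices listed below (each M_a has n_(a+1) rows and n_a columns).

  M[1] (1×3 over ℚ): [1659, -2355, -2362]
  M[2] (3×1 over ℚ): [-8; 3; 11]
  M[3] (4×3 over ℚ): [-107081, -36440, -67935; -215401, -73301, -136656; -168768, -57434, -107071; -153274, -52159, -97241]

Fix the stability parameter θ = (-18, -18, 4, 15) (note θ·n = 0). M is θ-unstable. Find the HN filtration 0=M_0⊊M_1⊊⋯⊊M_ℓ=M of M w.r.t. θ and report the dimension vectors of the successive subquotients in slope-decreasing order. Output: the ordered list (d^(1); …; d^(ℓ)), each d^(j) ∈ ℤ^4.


Interval decomposition of M: I[1,1]^2, I[1,4], I[3,4]^2, I[4,4].
HN type (ℓ=3): μ^(1)=15; μ^(2)=4; μ^(3)=-18

((0, 0, 0, 4); (0, 0, 3, 0); (3, 1, 0, 0))


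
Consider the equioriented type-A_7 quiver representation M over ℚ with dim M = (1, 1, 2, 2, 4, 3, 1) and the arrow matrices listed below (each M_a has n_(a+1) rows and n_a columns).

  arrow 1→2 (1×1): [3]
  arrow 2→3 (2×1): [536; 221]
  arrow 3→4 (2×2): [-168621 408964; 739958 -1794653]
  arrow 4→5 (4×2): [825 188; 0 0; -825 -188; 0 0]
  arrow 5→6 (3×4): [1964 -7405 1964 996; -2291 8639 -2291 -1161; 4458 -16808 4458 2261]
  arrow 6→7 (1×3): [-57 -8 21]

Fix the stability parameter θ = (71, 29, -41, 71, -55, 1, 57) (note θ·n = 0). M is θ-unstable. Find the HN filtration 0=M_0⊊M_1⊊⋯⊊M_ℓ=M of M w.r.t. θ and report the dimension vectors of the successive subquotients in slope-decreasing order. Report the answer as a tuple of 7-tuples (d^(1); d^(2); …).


Barcode: M ≅ I[1,4], I[3,5], I[5,6]^2, I[5,7]. HN layers by μ_θ (7 steps, strictly decreasing):
  μ^(1)=71; μ^(2)=57; μ^(3)=59/3; μ^(4)=8; μ^(5)=1; μ^(6)=-41; μ^(7)=-55

((0, 0, 0, 1, 0, 0, 0); (0, 0, 0, 0, 0, 0, 1); (1, 1, 1, 0, 0, 0, 0); (0, 0, 0, 1, 1, 0, 0); (0, 0, 0, 0, 0, 3, 0); (0, 0, 1, 0, 0, 0, 0); (0, 0, 0, 0, 3, 0, 0))


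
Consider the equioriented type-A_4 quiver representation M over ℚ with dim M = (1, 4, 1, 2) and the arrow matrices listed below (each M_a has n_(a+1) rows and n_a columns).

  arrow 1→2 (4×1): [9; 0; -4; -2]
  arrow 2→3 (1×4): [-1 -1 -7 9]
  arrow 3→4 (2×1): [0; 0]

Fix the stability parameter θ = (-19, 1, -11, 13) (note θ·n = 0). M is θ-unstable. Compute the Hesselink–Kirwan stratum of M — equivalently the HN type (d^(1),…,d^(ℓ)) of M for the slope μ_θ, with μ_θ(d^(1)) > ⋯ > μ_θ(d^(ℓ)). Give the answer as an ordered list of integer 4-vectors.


Interval decomposition of M: I[1,3], I[2,2]^3, I[4,4]^2.
HN type (ℓ=4): μ^(1)=13; μ^(2)=1; μ^(3)=-5; μ^(4)=-19

((0, 0, 0, 2); (0, 3, 0, 0); (0, 1, 1, 0); (1, 0, 0, 0))


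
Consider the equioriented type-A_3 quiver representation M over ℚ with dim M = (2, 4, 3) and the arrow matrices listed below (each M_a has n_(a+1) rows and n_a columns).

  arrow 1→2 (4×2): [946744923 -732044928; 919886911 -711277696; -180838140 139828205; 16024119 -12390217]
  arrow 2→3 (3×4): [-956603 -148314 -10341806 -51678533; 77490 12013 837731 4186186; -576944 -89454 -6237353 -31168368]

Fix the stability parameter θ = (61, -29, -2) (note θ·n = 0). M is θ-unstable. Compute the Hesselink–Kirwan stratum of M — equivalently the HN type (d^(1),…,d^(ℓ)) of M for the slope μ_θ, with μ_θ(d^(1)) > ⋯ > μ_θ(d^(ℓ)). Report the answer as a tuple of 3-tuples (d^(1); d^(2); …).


Barcode: M ≅ I[1,3]^2, I[2,2], I[2,3]. HN layers by μ_θ (3 steps, strictly decreasing):
  μ^(1)=10; μ^(2)=-2; μ^(3)=-29

((2, 2, 2); (0, 0, 1); (0, 2, 0))


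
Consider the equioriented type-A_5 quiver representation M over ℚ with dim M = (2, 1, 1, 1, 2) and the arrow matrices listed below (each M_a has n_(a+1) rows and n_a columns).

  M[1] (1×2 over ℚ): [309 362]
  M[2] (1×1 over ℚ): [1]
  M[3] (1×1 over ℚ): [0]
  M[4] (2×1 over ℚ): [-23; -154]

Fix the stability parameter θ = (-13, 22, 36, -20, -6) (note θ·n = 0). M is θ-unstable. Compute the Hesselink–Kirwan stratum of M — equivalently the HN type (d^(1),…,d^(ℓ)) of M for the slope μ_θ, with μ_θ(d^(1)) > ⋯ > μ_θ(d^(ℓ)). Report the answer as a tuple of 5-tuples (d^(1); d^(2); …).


Barcode: M ≅ I[1,1], I[1,3], I[4,5], I[5,5]. HN layers by μ_θ (5 steps, strictly decreasing):
  μ^(1)=36; μ^(2)=22; μ^(3)=-6; μ^(4)=-13; μ^(5)=-20

((0, 0, 1, 0, 0); (0, 1, 0, 0, 0); (0, 0, 0, 0, 2); (2, 0, 0, 0, 0); (0, 0, 0, 1, 0))


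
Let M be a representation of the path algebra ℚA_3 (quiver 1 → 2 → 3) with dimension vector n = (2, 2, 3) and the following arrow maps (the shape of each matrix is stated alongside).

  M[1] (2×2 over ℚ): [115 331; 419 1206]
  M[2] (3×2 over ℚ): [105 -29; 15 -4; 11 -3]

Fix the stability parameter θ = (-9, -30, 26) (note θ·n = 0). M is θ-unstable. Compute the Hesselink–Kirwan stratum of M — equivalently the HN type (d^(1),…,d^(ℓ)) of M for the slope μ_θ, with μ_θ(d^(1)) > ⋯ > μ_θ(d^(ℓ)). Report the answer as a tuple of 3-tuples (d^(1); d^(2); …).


Via rank(M_{q-1}∘⋯∘M_p): M ≅ I[1,3]^2, I[3,3].
μ_θ-semistable layers: μ^(1)=26; μ^(2)=-39/2

((0, 0, 3); (2, 2, 0))
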